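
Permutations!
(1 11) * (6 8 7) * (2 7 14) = [0, 11, 7, 3, 4, 5, 8, 6, 14, 9, 10, 1, 12, 13, 2] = (1 11)(2 7 6 8 14)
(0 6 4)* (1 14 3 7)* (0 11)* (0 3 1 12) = (0 6 4 11 3 7 12)(1 14) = [6, 14, 2, 7, 11, 5, 4, 12, 8, 9, 10, 3, 0, 13, 1]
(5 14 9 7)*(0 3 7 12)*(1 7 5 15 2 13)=[3, 7, 13, 5, 4, 14, 6, 15, 8, 12, 10, 11, 0, 1, 9, 2]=(0 3 5 14 9 12)(1 7 15 2 13)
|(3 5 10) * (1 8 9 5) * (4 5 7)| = 8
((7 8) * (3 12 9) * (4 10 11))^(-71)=((3 12 9)(4 10 11)(7 8))^(-71)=(3 12 9)(4 10 11)(7 8)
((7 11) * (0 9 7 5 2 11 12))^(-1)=(0 12 7 9)(2 5 11)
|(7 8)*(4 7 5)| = |(4 7 8 5)| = 4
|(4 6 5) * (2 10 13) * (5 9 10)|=|(2 5 4 6 9 10 13)|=7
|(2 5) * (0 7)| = |(0 7)(2 5)| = 2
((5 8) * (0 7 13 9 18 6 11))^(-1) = (0 11 6 18 9 13 7)(5 8)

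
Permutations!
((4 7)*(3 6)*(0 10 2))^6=(10)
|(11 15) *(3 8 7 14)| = 4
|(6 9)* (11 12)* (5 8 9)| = |(5 8 9 6)(11 12)| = 4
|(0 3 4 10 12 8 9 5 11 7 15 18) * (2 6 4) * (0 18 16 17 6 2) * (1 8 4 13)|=66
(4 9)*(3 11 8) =[0, 1, 2, 11, 9, 5, 6, 7, 3, 4, 10, 8] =(3 11 8)(4 9)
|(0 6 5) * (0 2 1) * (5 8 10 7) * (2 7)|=|(0 6 8 10 2 1)(5 7)|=6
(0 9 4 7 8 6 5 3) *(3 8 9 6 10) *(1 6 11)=(0 11 1 6 5 8 10 3)(4 7 9)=[11, 6, 2, 0, 7, 8, 5, 9, 10, 4, 3, 1]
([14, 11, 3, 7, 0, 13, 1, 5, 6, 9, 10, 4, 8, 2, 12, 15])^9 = (15)(0 14 12 8 6 1 11 4)(2 13 5 7 3)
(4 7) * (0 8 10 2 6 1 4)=(0 8 10 2 6 1 4 7)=[8, 4, 6, 3, 7, 5, 1, 0, 10, 9, 2]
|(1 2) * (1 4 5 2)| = 3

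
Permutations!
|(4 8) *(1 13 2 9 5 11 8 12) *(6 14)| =|(1 13 2 9 5 11 8 4 12)(6 14)| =18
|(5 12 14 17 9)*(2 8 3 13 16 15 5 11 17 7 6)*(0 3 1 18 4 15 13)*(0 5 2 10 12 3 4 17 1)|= 10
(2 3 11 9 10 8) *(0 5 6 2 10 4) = (0 5 6 2 3 11 9 4)(8 10) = [5, 1, 3, 11, 0, 6, 2, 7, 10, 4, 8, 9]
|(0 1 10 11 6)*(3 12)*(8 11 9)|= 14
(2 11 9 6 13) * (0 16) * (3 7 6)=(0 16)(2 11 9 3 7 6 13)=[16, 1, 11, 7, 4, 5, 13, 6, 8, 3, 10, 9, 12, 2, 14, 15, 0]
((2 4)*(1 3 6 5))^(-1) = (1 5 6 3)(2 4)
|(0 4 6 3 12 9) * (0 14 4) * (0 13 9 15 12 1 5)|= 18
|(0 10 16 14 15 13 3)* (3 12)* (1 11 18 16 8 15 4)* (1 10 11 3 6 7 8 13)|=15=|(0 11 18 16 14 4 10 13 12 6 7 8 15 1 3)|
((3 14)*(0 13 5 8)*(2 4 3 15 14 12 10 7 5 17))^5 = ((0 13 17 2 4 3 12 10 7 5 8)(14 15))^5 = (0 3 8 4 5 2 7 17 10 13 12)(14 15)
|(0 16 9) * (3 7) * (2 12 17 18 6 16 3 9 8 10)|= 8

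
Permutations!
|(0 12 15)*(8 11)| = 6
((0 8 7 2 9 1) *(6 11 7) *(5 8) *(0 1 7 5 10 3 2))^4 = (11)(0 9 3)(2 10 7)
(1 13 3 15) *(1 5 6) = (1 13 3 15 5 6) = [0, 13, 2, 15, 4, 6, 1, 7, 8, 9, 10, 11, 12, 3, 14, 5]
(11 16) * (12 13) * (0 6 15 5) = [6, 1, 2, 3, 4, 0, 15, 7, 8, 9, 10, 16, 13, 12, 14, 5, 11] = (0 6 15 5)(11 16)(12 13)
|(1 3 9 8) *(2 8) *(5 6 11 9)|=8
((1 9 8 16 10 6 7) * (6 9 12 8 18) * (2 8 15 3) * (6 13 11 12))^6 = (2 13 8 11 16 12 10 15 9 3 18)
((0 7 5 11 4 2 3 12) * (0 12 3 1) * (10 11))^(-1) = (12)(0 1 2 4 11 10 5 7)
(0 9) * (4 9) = (0 4 9) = [4, 1, 2, 3, 9, 5, 6, 7, 8, 0]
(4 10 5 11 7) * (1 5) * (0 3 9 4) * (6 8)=(0 3 9 4 10 1 5 11 7)(6 8)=[3, 5, 2, 9, 10, 11, 8, 0, 6, 4, 1, 7]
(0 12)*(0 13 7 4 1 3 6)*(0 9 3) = (0 12 13 7 4 1)(3 6 9) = [12, 0, 2, 6, 1, 5, 9, 4, 8, 3, 10, 11, 13, 7]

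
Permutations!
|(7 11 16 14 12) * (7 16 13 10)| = |(7 11 13 10)(12 16 14)| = 12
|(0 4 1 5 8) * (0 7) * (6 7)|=7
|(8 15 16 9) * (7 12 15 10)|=7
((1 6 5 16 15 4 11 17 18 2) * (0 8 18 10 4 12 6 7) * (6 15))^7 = (0 8 18 2 1 7)(4 10 17 11)(5 16 6)(12 15)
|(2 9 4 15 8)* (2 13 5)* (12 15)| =|(2 9 4 12 15 8 13 5)| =8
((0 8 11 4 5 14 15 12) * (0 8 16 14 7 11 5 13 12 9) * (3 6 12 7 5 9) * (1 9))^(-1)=(0 9 1 8 12 6 3 15 14 16)(4 11 7 13)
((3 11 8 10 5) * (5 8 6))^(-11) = (3 11 6 5)(8 10) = ((3 11 6 5)(8 10))^(-11)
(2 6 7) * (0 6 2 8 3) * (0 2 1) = (0 6 7 8 3 2 1) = [6, 0, 1, 2, 4, 5, 7, 8, 3]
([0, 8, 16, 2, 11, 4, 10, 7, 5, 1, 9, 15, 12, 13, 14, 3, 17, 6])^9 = (1 17 15 8 6 3 5 10 2 4 9 16 11)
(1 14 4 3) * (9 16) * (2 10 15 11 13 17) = [0, 14, 10, 1, 3, 5, 6, 7, 8, 16, 15, 13, 12, 17, 4, 11, 9, 2] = (1 14 4 3)(2 10 15 11 13 17)(9 16)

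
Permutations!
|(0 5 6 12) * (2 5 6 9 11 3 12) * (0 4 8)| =10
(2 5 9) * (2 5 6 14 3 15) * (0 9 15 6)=[9, 1, 0, 6, 4, 15, 14, 7, 8, 5, 10, 11, 12, 13, 3, 2]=(0 9 5 15 2)(3 6 14)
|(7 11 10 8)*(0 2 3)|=|(0 2 3)(7 11 10 8)|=12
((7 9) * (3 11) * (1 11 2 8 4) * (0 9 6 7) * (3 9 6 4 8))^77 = (11)(2 3)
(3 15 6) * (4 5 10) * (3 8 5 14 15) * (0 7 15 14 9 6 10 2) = [7, 1, 0, 3, 9, 2, 8, 15, 5, 6, 4, 11, 12, 13, 14, 10] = (0 7 15 10 4 9 6 8 5 2)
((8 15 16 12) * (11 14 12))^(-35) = ((8 15 16 11 14 12))^(-35) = (8 15 16 11 14 12)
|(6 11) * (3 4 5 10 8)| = |(3 4 5 10 8)(6 11)| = 10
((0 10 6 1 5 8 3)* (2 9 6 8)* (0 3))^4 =((0 10 8)(1 5 2 9 6))^4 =(0 10 8)(1 6 9 2 5)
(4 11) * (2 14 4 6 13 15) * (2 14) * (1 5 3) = [0, 5, 2, 1, 11, 3, 13, 7, 8, 9, 10, 6, 12, 15, 4, 14] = (1 5 3)(4 11 6 13 15 14)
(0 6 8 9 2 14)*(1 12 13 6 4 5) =[4, 12, 14, 3, 5, 1, 8, 7, 9, 2, 10, 11, 13, 6, 0] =(0 4 5 1 12 13 6 8 9 2 14)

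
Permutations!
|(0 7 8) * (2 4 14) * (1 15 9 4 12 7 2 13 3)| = |(0 2 12 7 8)(1 15 9 4 14 13 3)| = 35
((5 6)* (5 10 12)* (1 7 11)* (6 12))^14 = ((1 7 11)(5 12)(6 10))^14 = (12)(1 11 7)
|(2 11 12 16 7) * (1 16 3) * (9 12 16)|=|(1 9 12 3)(2 11 16 7)|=4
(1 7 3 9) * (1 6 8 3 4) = (1 7 4)(3 9 6 8) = [0, 7, 2, 9, 1, 5, 8, 4, 3, 6]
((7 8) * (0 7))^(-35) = ((0 7 8))^(-35) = (0 7 8)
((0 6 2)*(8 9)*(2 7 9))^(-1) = ((0 6 7 9 8 2))^(-1) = (0 2 8 9 7 6)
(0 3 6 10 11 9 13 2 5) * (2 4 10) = (0 3 6 2 5)(4 10 11 9 13) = [3, 1, 5, 6, 10, 0, 2, 7, 8, 13, 11, 9, 12, 4]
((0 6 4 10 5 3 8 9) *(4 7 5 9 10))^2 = ((0 6 7 5 3 8 10 9))^2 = (0 7 3 10)(5 8 9 6)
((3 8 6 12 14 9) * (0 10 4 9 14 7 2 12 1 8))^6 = (14)(0 10 4 9 3)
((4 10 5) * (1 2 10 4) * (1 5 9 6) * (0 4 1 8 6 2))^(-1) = ((0 4 1)(2 10 9)(6 8))^(-1) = (0 1 4)(2 9 10)(6 8)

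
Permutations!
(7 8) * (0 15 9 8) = (0 15 9 8 7) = [15, 1, 2, 3, 4, 5, 6, 0, 7, 8, 10, 11, 12, 13, 14, 9]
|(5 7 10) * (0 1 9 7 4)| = |(0 1 9 7 10 5 4)| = 7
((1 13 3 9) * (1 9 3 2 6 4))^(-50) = ((1 13 2 6 4))^(-50) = (13)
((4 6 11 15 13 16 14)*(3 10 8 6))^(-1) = (3 4 14 16 13 15 11 6 8 10)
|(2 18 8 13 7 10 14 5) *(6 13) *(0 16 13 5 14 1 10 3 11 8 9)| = |(0 16 13 7 3 11 8 6 5 2 18 9)(1 10)| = 12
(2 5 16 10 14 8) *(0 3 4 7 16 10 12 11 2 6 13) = [3, 1, 5, 4, 7, 10, 13, 16, 6, 9, 14, 2, 11, 0, 8, 15, 12] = (0 3 4 7 16 12 11 2 5 10 14 8 6 13)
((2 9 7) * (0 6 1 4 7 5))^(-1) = ((0 6 1 4 7 2 9 5))^(-1) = (0 5 9 2 7 4 1 6)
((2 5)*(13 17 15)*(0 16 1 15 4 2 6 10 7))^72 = (17)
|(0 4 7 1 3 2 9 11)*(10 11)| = 9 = |(0 4 7 1 3 2 9 10 11)|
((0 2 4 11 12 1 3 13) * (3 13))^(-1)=(0 13 1 12 11 4 2)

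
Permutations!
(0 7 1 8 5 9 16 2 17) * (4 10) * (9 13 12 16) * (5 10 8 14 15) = (0 7 1 14 15 5 13 12 16 2 17)(4 8 10) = [7, 14, 17, 3, 8, 13, 6, 1, 10, 9, 4, 11, 16, 12, 15, 5, 2, 0]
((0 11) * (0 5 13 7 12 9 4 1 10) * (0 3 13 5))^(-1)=(0 11)(1 4 9 12 7 13 3 10)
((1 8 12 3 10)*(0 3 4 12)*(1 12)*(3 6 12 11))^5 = (0 8 1 4 12 6)(3 11 10)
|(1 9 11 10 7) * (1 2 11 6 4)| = 4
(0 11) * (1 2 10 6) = (0 11)(1 2 10 6) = [11, 2, 10, 3, 4, 5, 1, 7, 8, 9, 6, 0]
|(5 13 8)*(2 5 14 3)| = 6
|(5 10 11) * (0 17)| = 6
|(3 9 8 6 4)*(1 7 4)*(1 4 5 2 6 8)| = |(1 7 5 2 6 4 3 9)| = 8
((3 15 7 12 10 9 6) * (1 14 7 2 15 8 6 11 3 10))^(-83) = (1 14 7 12)(2 15)(3 8 6 10 9 11)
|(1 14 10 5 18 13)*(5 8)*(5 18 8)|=7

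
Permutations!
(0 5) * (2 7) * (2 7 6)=(7)(0 5)(2 6)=[5, 1, 6, 3, 4, 0, 2, 7]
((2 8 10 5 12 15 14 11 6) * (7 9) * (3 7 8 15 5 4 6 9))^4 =(2 9 6 11 4 14 10 15 8)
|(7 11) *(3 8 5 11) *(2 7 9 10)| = 8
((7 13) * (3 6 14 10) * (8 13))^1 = (3 6 14 10)(7 8 13)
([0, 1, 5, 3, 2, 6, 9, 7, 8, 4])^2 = [0, 1, 6, 3, 5, 9, 4, 7, 8, 2]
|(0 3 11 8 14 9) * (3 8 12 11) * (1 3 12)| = 4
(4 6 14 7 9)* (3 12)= (3 12)(4 6 14 7 9)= [0, 1, 2, 12, 6, 5, 14, 9, 8, 4, 10, 11, 3, 13, 7]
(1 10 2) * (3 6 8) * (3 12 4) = [0, 10, 1, 6, 3, 5, 8, 7, 12, 9, 2, 11, 4] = (1 10 2)(3 6 8 12 4)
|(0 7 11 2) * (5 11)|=5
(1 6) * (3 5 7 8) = (1 6)(3 5 7 8) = [0, 6, 2, 5, 4, 7, 1, 8, 3]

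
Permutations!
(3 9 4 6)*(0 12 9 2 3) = (0 12 9 4 6)(2 3) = [12, 1, 3, 2, 6, 5, 0, 7, 8, 4, 10, 11, 9]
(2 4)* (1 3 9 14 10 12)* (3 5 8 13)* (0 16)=(0 16)(1 5 8 13 3 9 14 10 12)(2 4)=[16, 5, 4, 9, 2, 8, 6, 7, 13, 14, 12, 11, 1, 3, 10, 15, 0]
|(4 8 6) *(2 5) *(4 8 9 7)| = |(2 5)(4 9 7)(6 8)| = 6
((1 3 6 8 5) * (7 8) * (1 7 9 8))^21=(9)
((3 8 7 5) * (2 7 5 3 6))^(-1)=(2 6 5 8 3 7)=((2 7 3 8 5 6))^(-1)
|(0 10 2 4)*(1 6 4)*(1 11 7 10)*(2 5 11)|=4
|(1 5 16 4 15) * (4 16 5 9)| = 4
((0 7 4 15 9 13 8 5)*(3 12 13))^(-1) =(0 5 8 13 12 3 9 15 4 7) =((0 7 4 15 9 3 12 13 8 5))^(-1)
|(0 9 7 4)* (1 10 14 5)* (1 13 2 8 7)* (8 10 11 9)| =60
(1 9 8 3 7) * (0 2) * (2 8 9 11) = (0 8 3 7 1 11 2) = [8, 11, 0, 7, 4, 5, 6, 1, 3, 9, 10, 2]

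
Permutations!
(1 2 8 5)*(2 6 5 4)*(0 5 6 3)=(0 5 1 3)(2 8 4)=[5, 3, 8, 0, 2, 1, 6, 7, 4]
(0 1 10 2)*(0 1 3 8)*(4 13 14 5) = (0 3 8)(1 10 2)(4 13 14 5) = [3, 10, 1, 8, 13, 4, 6, 7, 0, 9, 2, 11, 12, 14, 5]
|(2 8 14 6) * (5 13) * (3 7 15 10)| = 4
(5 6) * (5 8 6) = (6 8) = [0, 1, 2, 3, 4, 5, 8, 7, 6]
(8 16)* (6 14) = (6 14)(8 16) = [0, 1, 2, 3, 4, 5, 14, 7, 16, 9, 10, 11, 12, 13, 6, 15, 8]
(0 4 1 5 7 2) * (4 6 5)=(0 6 5 7 2)(1 4)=[6, 4, 0, 3, 1, 7, 5, 2]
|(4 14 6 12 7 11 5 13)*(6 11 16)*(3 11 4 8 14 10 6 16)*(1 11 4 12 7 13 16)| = |(1 11 5 16)(3 4 10 6 7)(8 14 12 13)| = 20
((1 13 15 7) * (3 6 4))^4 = (15)(3 6 4)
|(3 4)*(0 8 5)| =|(0 8 5)(3 4)| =6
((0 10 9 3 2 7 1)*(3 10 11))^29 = ((0 11 3 2 7 1)(9 10))^29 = (0 1 7 2 3 11)(9 10)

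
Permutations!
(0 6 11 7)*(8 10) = (0 6 11 7)(8 10) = [6, 1, 2, 3, 4, 5, 11, 0, 10, 9, 8, 7]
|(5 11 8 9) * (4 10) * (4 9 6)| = 7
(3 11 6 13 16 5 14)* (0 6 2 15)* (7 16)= [6, 1, 15, 11, 4, 14, 13, 16, 8, 9, 10, 2, 12, 7, 3, 0, 5]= (0 6 13 7 16 5 14 3 11 2 15)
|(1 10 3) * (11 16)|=|(1 10 3)(11 16)|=6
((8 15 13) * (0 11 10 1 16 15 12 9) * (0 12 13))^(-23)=((0 11 10 1 16 15)(8 13)(9 12))^(-23)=(0 11 10 1 16 15)(8 13)(9 12)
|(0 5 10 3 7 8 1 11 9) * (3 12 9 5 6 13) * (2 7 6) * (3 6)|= 10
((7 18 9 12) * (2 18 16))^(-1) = ((2 18 9 12 7 16))^(-1) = (2 16 7 12 9 18)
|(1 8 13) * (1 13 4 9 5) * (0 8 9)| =3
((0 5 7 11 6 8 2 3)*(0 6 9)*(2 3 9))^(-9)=((0 5 7 11 2 9)(3 6 8))^(-9)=(0 11)(2 5)(7 9)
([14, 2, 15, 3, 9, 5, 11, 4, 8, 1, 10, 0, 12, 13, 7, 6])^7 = (0 15 9 14 6 1 7 11 2 4)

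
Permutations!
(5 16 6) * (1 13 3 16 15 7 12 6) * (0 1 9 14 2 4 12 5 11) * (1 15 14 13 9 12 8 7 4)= (0 15 4 8 7 5 14 2 1 9 13 3 16 12 6 11)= [15, 9, 1, 16, 8, 14, 11, 5, 7, 13, 10, 0, 6, 3, 2, 4, 12]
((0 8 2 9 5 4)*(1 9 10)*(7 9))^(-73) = (0 4 5 9 7 1 10 2 8)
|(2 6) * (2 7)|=3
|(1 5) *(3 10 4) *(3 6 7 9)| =|(1 5)(3 10 4 6 7 9)| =6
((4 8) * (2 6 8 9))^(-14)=(2 6 8 4 9)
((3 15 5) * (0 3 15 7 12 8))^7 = (0 7 8 3 12)(5 15)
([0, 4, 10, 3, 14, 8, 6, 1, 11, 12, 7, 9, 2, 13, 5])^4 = (1 8 2 4 11 10 14 9 7 5 12)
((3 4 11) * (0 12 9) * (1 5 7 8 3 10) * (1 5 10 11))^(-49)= ((0 12 9)(1 10 5 7 8 3 4))^(-49)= (0 9 12)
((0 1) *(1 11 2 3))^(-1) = ((0 11 2 3 1))^(-1) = (0 1 3 2 11)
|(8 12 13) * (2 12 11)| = |(2 12 13 8 11)| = 5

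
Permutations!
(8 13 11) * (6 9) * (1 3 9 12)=[0, 3, 2, 9, 4, 5, 12, 7, 13, 6, 10, 8, 1, 11]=(1 3 9 6 12)(8 13 11)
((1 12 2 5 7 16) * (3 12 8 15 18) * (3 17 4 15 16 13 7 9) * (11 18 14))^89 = ((1 8 16)(2 5 9 3 12)(4 15 14 11 18 17)(7 13))^89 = (1 16 8)(2 12 3 9 5)(4 17 18 11 14 15)(7 13)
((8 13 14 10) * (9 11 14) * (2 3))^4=((2 3)(8 13 9 11 14 10))^4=(8 14 9)(10 11 13)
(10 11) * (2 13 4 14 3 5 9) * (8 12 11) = [0, 1, 13, 5, 14, 9, 6, 7, 12, 2, 8, 10, 11, 4, 3] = (2 13 4 14 3 5 9)(8 12 11 10)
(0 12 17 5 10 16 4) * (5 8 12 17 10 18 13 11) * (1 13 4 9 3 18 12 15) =[17, 13, 2, 18, 0, 12, 6, 7, 15, 3, 16, 5, 10, 11, 14, 1, 9, 8, 4] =(0 17 8 15 1 13 11 5 12 10 16 9 3 18 4)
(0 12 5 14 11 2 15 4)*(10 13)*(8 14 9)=(0 12 5 9 8 14 11 2 15 4)(10 13)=[12, 1, 15, 3, 0, 9, 6, 7, 14, 8, 13, 2, 5, 10, 11, 4]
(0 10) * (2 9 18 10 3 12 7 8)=(0 3 12 7 8 2 9 18 10)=[3, 1, 9, 12, 4, 5, 6, 8, 2, 18, 0, 11, 7, 13, 14, 15, 16, 17, 10]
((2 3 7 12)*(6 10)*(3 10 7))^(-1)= (2 12 7 6 10)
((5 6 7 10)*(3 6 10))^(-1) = (3 7 6)(5 10)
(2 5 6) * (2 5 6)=[0, 1, 6, 3, 4, 2, 5]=(2 6 5)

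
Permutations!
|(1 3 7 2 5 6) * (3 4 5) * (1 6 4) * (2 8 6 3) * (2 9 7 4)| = |(2 9 7 8 6 3 4 5)| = 8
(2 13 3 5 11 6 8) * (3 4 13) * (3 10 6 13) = [0, 1, 10, 5, 3, 11, 8, 7, 2, 9, 6, 13, 12, 4] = (2 10 6 8)(3 5 11 13 4)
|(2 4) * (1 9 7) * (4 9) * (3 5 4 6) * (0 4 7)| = |(0 4 2 9)(1 6 3 5 7)| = 20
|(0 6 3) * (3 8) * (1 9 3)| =|(0 6 8 1 9 3)| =6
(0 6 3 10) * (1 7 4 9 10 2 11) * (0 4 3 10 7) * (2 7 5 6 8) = [8, 0, 11, 7, 9, 6, 10, 3, 2, 5, 4, 1] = (0 8 2 11 1)(3 7)(4 9 5 6 10)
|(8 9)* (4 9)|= 3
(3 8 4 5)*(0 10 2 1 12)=(0 10 2 1 12)(3 8 4 5)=[10, 12, 1, 8, 5, 3, 6, 7, 4, 9, 2, 11, 0]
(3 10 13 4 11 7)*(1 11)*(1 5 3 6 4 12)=(1 11 7 6 4 5 3 10 13 12)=[0, 11, 2, 10, 5, 3, 4, 6, 8, 9, 13, 7, 1, 12]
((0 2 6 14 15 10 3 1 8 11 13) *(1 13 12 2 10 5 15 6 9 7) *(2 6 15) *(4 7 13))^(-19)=((0 10 3 4 7 1 8 11 12 6 14 15 5 2 9 13))^(-19)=(0 2 14 11 7 10 9 15 12 1 3 13 5 6 8 4)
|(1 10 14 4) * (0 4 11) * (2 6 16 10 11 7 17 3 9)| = |(0 4 1 11)(2 6 16 10 14 7 17 3 9)| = 36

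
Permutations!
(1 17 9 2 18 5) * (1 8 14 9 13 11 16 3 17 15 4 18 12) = [0, 15, 12, 17, 18, 8, 6, 7, 14, 2, 10, 16, 1, 11, 9, 4, 3, 13, 5] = (1 15 4 18 5 8 14 9 2 12)(3 17 13 11 16)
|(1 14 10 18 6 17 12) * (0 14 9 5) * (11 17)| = |(0 14 10 18 6 11 17 12 1 9 5)| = 11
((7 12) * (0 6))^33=((0 6)(7 12))^33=(0 6)(7 12)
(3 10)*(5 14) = (3 10)(5 14) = [0, 1, 2, 10, 4, 14, 6, 7, 8, 9, 3, 11, 12, 13, 5]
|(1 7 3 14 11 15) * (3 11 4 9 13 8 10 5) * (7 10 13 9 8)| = 11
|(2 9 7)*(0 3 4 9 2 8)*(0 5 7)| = |(0 3 4 9)(5 7 8)| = 12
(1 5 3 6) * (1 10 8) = (1 5 3 6 10 8) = [0, 5, 2, 6, 4, 3, 10, 7, 1, 9, 8]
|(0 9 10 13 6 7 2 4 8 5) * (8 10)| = 12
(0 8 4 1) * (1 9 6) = (0 8 4 9 6 1) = [8, 0, 2, 3, 9, 5, 1, 7, 4, 6]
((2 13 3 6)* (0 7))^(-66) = ((0 7)(2 13 3 6))^(-66) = (2 3)(6 13)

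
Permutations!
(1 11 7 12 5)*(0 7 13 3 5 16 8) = [7, 11, 2, 5, 4, 1, 6, 12, 0, 9, 10, 13, 16, 3, 14, 15, 8] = (0 7 12 16 8)(1 11 13 3 5)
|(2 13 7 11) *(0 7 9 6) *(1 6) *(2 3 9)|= 14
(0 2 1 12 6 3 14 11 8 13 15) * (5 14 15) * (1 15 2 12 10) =(0 12 6 3 2 15)(1 10)(5 14 11 8 13) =[12, 10, 15, 2, 4, 14, 3, 7, 13, 9, 1, 8, 6, 5, 11, 0]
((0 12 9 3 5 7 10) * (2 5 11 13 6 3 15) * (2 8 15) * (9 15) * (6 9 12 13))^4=(0 5 13 7 9 10 2)(3 11 6)(8 12 15)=((0 13 9 2 5 7 10)(3 11 6)(8 12 15))^4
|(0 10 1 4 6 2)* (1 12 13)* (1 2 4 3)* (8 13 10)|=4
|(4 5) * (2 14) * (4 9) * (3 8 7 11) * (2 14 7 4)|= |(14)(2 7 11 3 8 4 5 9)|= 8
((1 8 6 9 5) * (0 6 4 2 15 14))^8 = ((0 6 9 5 1 8 4 2 15 14))^8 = (0 15 4 1 9)(2 8 5 6 14)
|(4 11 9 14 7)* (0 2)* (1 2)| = |(0 1 2)(4 11 9 14 7)| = 15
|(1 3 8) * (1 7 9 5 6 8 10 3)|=10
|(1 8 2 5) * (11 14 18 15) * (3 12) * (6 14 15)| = 12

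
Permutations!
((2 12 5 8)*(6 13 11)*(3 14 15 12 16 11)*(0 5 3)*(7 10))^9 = (0 5 8 2 16 11 6 13)(3 14 15 12)(7 10)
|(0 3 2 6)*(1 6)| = 5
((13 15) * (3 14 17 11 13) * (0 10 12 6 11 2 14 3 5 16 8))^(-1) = ((0 10 12 6 11 13 15 5 16 8)(2 14 17))^(-1) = (0 8 16 5 15 13 11 6 12 10)(2 17 14)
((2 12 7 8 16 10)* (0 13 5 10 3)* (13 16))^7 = (0 16 3)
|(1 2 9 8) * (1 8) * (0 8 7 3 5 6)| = 6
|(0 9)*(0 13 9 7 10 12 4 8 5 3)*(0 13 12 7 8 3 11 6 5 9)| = 42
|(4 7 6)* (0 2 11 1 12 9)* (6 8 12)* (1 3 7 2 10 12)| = 8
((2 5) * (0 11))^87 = ((0 11)(2 5))^87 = (0 11)(2 5)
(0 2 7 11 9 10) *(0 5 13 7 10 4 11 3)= [2, 1, 10, 0, 11, 13, 6, 3, 8, 4, 5, 9, 12, 7]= (0 2 10 5 13 7 3)(4 11 9)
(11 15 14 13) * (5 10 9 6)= [0, 1, 2, 3, 4, 10, 5, 7, 8, 6, 9, 15, 12, 11, 13, 14]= (5 10 9 6)(11 15 14 13)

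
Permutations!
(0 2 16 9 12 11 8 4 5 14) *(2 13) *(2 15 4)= (0 13 15 4 5 14)(2 16 9 12 11 8)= [13, 1, 16, 3, 5, 14, 6, 7, 2, 12, 10, 8, 11, 15, 0, 4, 9]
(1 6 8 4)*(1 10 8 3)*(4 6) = (1 4 10 8 6 3) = [0, 4, 2, 1, 10, 5, 3, 7, 6, 9, 8]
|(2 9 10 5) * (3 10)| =|(2 9 3 10 5)| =5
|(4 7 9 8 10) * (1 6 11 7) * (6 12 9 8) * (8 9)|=20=|(1 12 8 10 4)(6 11 7 9)|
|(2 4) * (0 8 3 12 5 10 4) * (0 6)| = 9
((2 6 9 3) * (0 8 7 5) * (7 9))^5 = ((0 8 9 3 2 6 7 5))^5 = (0 6 9 5 2 8 7 3)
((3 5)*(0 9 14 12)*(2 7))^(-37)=((0 9 14 12)(2 7)(3 5))^(-37)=(0 12 14 9)(2 7)(3 5)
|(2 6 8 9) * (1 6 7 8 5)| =12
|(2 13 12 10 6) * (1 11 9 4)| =20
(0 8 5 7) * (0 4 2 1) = [8, 0, 1, 3, 2, 7, 6, 4, 5] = (0 8 5 7 4 2 1)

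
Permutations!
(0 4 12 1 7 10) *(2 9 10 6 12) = (0 4 2 9 10)(1 7 6 12) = [4, 7, 9, 3, 2, 5, 12, 6, 8, 10, 0, 11, 1]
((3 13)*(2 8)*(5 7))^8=((2 8)(3 13)(5 7))^8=(13)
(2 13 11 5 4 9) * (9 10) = [0, 1, 13, 3, 10, 4, 6, 7, 8, 2, 9, 5, 12, 11] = (2 13 11 5 4 10 9)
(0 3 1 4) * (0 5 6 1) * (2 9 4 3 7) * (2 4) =(0 7 4 5 6 1 3)(2 9) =[7, 3, 9, 0, 5, 6, 1, 4, 8, 2]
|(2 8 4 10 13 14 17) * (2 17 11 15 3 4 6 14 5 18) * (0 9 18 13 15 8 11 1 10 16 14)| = |(0 9 18 2 11 8 6)(1 10 15 3 4 16 14)(5 13)| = 14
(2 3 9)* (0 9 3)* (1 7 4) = (0 9 2)(1 7 4) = [9, 7, 0, 3, 1, 5, 6, 4, 8, 2]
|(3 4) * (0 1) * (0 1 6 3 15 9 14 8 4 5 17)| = |(0 6 3 5 17)(4 15 9 14 8)| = 5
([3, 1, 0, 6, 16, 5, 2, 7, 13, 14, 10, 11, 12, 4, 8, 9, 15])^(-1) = [2, 1, 6, 0, 13, 5, 3, 7, 14, 15, 10, 11, 12, 8, 9, 16, 4]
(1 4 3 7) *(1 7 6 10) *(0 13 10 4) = [13, 0, 2, 6, 3, 5, 4, 7, 8, 9, 1, 11, 12, 10] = (0 13 10 1)(3 6 4)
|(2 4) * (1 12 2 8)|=5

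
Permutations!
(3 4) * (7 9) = (3 4)(7 9) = [0, 1, 2, 4, 3, 5, 6, 9, 8, 7]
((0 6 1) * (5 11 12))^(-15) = (12)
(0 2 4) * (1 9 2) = (0 1 9 2 4) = [1, 9, 4, 3, 0, 5, 6, 7, 8, 2]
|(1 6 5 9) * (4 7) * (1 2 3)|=6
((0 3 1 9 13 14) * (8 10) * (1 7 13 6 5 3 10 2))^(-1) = ((0 10 8 2 1 9 6 5 3 7 13 14))^(-1) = (0 14 13 7 3 5 6 9 1 2 8 10)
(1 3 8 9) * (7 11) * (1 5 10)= (1 3 8 9 5 10)(7 11)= [0, 3, 2, 8, 4, 10, 6, 11, 9, 5, 1, 7]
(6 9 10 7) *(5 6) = (5 6 9 10 7) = [0, 1, 2, 3, 4, 6, 9, 5, 8, 10, 7]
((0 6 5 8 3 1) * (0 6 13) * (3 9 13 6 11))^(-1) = (0 13 9 8 5 6)(1 3 11)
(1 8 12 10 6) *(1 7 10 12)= [0, 8, 2, 3, 4, 5, 7, 10, 1, 9, 6, 11, 12]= (12)(1 8)(6 7 10)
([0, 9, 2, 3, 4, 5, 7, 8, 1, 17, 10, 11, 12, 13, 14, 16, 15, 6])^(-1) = [0, 8, 2, 3, 4, 5, 17, 6, 7, 1, 10, 11, 12, 13, 14, 16, 15, 9]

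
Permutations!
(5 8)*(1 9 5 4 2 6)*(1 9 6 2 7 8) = [0, 6, 2, 3, 7, 1, 9, 8, 4, 5] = (1 6 9 5)(4 7 8)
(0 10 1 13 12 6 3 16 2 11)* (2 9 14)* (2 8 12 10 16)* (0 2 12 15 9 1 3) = (0 16 1 13 10 3 12 6)(2 11)(8 15 9 14) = [16, 13, 11, 12, 4, 5, 0, 7, 15, 14, 3, 2, 6, 10, 8, 9, 1]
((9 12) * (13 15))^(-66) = (15)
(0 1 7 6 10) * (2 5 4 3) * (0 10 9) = [1, 7, 5, 2, 3, 4, 9, 6, 8, 0, 10] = (10)(0 1 7 6 9)(2 5 4 3)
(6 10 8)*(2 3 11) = [0, 1, 3, 11, 4, 5, 10, 7, 6, 9, 8, 2] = (2 3 11)(6 10 8)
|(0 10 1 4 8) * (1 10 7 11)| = 6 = |(0 7 11 1 4 8)|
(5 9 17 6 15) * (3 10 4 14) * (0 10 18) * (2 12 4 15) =(0 10 15 5 9 17 6 2 12 4 14 3 18) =[10, 1, 12, 18, 14, 9, 2, 7, 8, 17, 15, 11, 4, 13, 3, 5, 16, 6, 0]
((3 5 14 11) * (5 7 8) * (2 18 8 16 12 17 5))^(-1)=(2 8 18)(3 11 14 5 17 12 16 7)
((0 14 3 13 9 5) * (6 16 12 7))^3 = ((0 14 3 13 9 5)(6 16 12 7))^3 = (0 13)(3 5)(6 7 12 16)(9 14)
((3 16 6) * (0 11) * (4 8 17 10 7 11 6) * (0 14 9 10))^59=(0 16 17 3 8 6 4)(7 10 9 14 11)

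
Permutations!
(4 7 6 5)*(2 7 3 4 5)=(2 7 6)(3 4)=[0, 1, 7, 4, 3, 5, 2, 6]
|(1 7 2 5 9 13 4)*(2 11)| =8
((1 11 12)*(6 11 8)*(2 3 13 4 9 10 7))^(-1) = (1 12 11 6 8)(2 7 10 9 4 13 3)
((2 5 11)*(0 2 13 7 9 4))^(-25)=(0 4 9 7 13 11 5 2)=((0 2 5 11 13 7 9 4))^(-25)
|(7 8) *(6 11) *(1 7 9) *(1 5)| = 10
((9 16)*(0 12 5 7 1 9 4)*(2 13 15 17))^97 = ((0 12 5 7 1 9 16 4)(2 13 15 17))^97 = (0 12 5 7 1 9 16 4)(2 13 15 17)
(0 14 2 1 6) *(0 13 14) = (1 6 13 14 2) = [0, 6, 1, 3, 4, 5, 13, 7, 8, 9, 10, 11, 12, 14, 2]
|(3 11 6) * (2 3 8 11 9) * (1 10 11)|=15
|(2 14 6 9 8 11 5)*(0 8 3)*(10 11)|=10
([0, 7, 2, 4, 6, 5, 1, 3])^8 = (1 4 7 6 3)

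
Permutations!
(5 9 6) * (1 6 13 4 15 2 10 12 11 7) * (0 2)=(0 2 10 12 11 7 1 6 5 9 13 4 15)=[2, 6, 10, 3, 15, 9, 5, 1, 8, 13, 12, 7, 11, 4, 14, 0]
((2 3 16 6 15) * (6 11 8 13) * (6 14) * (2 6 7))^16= ((2 3 16 11 8 13 14 7)(6 15))^16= (16)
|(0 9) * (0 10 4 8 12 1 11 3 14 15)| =11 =|(0 9 10 4 8 12 1 11 3 14 15)|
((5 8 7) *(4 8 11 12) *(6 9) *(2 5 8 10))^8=(2 11 4)(5 12 10)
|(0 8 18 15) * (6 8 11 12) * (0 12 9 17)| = |(0 11 9 17)(6 8 18 15 12)| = 20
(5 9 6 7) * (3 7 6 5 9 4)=(3 7 9 5 4)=[0, 1, 2, 7, 3, 4, 6, 9, 8, 5]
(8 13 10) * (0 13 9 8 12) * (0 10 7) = (0 13 7)(8 9)(10 12) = [13, 1, 2, 3, 4, 5, 6, 0, 9, 8, 12, 11, 10, 7]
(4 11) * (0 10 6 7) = [10, 1, 2, 3, 11, 5, 7, 0, 8, 9, 6, 4] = (0 10 6 7)(4 11)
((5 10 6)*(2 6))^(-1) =(2 10 5 6)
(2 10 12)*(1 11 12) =(1 11 12 2 10) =[0, 11, 10, 3, 4, 5, 6, 7, 8, 9, 1, 12, 2]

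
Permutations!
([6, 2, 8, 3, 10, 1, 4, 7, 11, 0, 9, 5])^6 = (0 6 4 10 9)(1 2 8 11 5)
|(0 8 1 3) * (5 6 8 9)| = |(0 9 5 6 8 1 3)| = 7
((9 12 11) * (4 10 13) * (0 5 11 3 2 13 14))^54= ((0 5 11 9 12 3 2 13 4 10 14))^54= (0 14 10 4 13 2 3 12 9 11 5)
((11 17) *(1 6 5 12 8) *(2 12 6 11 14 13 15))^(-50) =(1 13 8 14 12 17 2 11 15)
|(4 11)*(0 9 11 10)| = 5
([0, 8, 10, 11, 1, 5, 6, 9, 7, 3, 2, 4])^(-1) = [0, 4, 10, 9, 11, 5, 6, 8, 1, 7, 2, 3]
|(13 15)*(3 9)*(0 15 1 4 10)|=6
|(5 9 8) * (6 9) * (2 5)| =|(2 5 6 9 8)| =5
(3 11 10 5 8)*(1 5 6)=[0, 5, 2, 11, 4, 8, 1, 7, 3, 9, 6, 10]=(1 5 8 3 11 10 6)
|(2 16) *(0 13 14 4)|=|(0 13 14 4)(2 16)|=4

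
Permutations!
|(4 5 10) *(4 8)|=|(4 5 10 8)|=4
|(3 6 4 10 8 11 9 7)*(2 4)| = |(2 4 10 8 11 9 7 3 6)| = 9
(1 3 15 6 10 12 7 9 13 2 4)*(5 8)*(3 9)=[0, 9, 4, 15, 1, 8, 10, 3, 5, 13, 12, 11, 7, 2, 14, 6]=(1 9 13 2 4)(3 15 6 10 12 7)(5 8)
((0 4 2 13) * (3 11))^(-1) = (0 13 2 4)(3 11)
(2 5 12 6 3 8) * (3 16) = (2 5 12 6 16 3 8) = [0, 1, 5, 8, 4, 12, 16, 7, 2, 9, 10, 11, 6, 13, 14, 15, 3]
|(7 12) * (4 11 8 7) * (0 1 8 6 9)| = 9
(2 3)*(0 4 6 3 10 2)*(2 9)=(0 4 6 3)(2 10 9)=[4, 1, 10, 0, 6, 5, 3, 7, 8, 2, 9]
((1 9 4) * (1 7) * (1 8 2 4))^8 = ((1 9)(2 4 7 8))^8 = (9)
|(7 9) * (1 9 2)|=4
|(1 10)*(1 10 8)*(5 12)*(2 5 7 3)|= 10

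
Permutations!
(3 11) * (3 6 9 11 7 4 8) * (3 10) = [0, 1, 2, 7, 8, 5, 9, 4, 10, 11, 3, 6] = (3 7 4 8 10)(6 9 11)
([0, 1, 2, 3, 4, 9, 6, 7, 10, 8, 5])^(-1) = [0, 1, 2, 3, 4, 10, 6, 7, 9, 5, 8]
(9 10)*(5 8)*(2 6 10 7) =(2 6 10 9 7)(5 8) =[0, 1, 6, 3, 4, 8, 10, 2, 5, 7, 9]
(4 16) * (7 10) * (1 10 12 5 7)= [0, 10, 2, 3, 16, 7, 6, 12, 8, 9, 1, 11, 5, 13, 14, 15, 4]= (1 10)(4 16)(5 7 12)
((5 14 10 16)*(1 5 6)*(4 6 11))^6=(1 4 16 14)(5 6 11 10)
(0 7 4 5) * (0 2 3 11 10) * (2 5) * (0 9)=(0 7 4 2 3 11 10 9)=[7, 1, 3, 11, 2, 5, 6, 4, 8, 0, 9, 10]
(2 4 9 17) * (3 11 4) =[0, 1, 3, 11, 9, 5, 6, 7, 8, 17, 10, 4, 12, 13, 14, 15, 16, 2] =(2 3 11 4 9 17)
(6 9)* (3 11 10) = [0, 1, 2, 11, 4, 5, 9, 7, 8, 6, 3, 10] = (3 11 10)(6 9)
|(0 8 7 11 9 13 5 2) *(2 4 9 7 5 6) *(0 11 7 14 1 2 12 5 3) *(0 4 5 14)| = |(0 8 3 4 9 13 6 12 14 1 2 11)| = 12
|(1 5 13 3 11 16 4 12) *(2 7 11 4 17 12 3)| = 18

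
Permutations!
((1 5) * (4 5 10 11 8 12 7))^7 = ((1 10 11 8 12 7 4 5))^7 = (1 5 4 7 12 8 11 10)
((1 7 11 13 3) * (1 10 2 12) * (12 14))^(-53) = ((1 7 11 13 3 10 2 14 12))^(-53) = (1 7 11 13 3 10 2 14 12)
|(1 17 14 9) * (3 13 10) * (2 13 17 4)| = 9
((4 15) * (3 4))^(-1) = ((3 4 15))^(-1) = (3 15 4)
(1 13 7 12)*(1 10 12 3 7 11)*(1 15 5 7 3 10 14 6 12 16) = (1 13 11 15 5 7 10 16)(6 12 14) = [0, 13, 2, 3, 4, 7, 12, 10, 8, 9, 16, 15, 14, 11, 6, 5, 1]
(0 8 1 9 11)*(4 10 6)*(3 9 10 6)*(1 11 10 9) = (0 8 11)(1 9 10 3)(4 6) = [8, 9, 2, 1, 6, 5, 4, 7, 11, 10, 3, 0]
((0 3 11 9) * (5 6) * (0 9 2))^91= ((0 3 11 2)(5 6))^91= (0 2 11 3)(5 6)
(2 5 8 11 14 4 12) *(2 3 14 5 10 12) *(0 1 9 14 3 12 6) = (0 1 9 14 4 2 10 6)(5 8 11) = [1, 9, 10, 3, 2, 8, 0, 7, 11, 14, 6, 5, 12, 13, 4]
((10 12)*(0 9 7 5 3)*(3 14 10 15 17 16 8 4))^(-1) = ((0 9 7 5 14 10 12 15 17 16 8 4 3))^(-1) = (0 3 4 8 16 17 15 12 10 14 5 7 9)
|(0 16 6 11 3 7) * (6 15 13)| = 8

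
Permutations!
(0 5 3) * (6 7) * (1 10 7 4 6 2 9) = (0 5 3)(1 10 7 2 9)(4 6) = [5, 10, 9, 0, 6, 3, 4, 2, 8, 1, 7]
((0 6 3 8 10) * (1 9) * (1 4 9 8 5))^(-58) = (0 8 5 6 10 1 3)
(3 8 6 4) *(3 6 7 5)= (3 8 7 5)(4 6)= [0, 1, 2, 8, 6, 3, 4, 5, 7]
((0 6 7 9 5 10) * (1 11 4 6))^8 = (0 10 5 9 7 6 4 11 1)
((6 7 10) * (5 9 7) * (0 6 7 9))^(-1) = ((0 6 5)(7 10))^(-1) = (0 5 6)(7 10)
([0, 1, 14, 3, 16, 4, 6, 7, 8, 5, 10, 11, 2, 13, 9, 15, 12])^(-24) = (2 4 14 16 9 12 5)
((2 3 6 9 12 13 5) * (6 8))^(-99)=((2 3 8 6 9 12 13 5))^(-99)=(2 12 8 5 9 3 13 6)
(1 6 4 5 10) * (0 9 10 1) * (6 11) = (0 9 10)(1 11 6 4 5) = [9, 11, 2, 3, 5, 1, 4, 7, 8, 10, 0, 6]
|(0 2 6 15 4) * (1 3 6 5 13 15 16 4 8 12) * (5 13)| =|(0 2 13 15 8 12 1 3 6 16 4)| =11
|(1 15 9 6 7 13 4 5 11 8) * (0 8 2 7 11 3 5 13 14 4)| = 12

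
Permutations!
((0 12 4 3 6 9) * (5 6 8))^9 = ((0 12 4 3 8 5 6 9))^9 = (0 12 4 3 8 5 6 9)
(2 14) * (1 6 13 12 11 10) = (1 6 13 12 11 10)(2 14) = [0, 6, 14, 3, 4, 5, 13, 7, 8, 9, 1, 10, 11, 12, 2]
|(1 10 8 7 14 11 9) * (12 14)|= 8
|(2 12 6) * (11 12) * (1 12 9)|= |(1 12 6 2 11 9)|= 6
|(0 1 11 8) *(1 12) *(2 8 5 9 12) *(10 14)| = |(0 2 8)(1 11 5 9 12)(10 14)| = 30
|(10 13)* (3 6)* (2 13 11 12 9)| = |(2 13 10 11 12 9)(3 6)| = 6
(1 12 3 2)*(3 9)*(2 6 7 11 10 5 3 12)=[0, 2, 1, 6, 4, 3, 7, 11, 8, 12, 5, 10, 9]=(1 2)(3 6 7 11 10 5)(9 12)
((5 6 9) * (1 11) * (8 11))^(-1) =(1 11 8)(5 9 6) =((1 8 11)(5 6 9))^(-1)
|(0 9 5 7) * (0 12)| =|(0 9 5 7 12)| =5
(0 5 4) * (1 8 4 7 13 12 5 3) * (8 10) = (0 3 1 10 8 4)(5 7 13 12) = [3, 10, 2, 1, 0, 7, 6, 13, 4, 9, 8, 11, 5, 12]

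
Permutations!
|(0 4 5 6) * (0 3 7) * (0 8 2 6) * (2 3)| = 6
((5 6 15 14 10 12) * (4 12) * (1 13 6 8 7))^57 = (1 6 14 4 5 7 13 15 10 12 8) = ((1 13 6 15 14 10 4 12 5 8 7))^57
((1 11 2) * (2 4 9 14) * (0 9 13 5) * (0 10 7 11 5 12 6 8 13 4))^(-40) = ((0 9 14 2 1 5 10 7 11)(6 8 13 12))^(-40) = (0 5 9 10 14 7 2 11 1)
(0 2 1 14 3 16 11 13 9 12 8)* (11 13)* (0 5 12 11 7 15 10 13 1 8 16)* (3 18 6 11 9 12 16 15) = (0 2 8 5 16 1 14 18 6 11 7 3)(10 13 12 15) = [2, 14, 8, 0, 4, 16, 11, 3, 5, 9, 13, 7, 15, 12, 18, 10, 1, 17, 6]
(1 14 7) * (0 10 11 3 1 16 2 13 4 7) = (0 10 11 3 1 14)(2 13 4 7 16) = [10, 14, 13, 1, 7, 5, 6, 16, 8, 9, 11, 3, 12, 4, 0, 15, 2]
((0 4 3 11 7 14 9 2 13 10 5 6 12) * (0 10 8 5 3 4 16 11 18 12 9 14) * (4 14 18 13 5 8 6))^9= (0 16 11 7)(2 6 3 12 14 5 9 13 10 18 4)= ((0 16 11 7)(2 5 4 14 18 12 10 3 13 6 9))^9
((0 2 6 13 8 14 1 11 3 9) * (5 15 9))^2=((0 2 6 13 8 14 1 11 3 5 15 9))^2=(0 6 8 1 3 15)(2 13 14 11 5 9)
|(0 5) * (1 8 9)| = |(0 5)(1 8 9)| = 6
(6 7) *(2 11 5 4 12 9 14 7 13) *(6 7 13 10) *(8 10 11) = (2 8 10 6 11 5 4 12 9 14 13) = [0, 1, 8, 3, 12, 4, 11, 7, 10, 14, 6, 5, 9, 2, 13]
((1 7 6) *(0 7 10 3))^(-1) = ((0 7 6 1 10 3))^(-1) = (0 3 10 1 6 7)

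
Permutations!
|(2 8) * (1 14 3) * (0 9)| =|(0 9)(1 14 3)(2 8)| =6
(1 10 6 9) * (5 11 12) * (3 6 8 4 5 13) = [0, 10, 2, 6, 5, 11, 9, 7, 4, 1, 8, 12, 13, 3] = (1 10 8 4 5 11 12 13 3 6 9)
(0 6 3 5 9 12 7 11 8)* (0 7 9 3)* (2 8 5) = (0 6)(2 8 7 11 5 3)(9 12) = [6, 1, 8, 2, 4, 3, 0, 11, 7, 12, 10, 5, 9]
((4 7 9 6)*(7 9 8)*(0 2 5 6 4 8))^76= (9)(0 8 5)(2 7 6)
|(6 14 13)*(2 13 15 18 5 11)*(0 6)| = 9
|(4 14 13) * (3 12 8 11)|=|(3 12 8 11)(4 14 13)|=12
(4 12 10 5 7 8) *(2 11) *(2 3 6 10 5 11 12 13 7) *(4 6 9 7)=(2 12 5)(3 9 7 8 6 10 11)(4 13)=[0, 1, 12, 9, 13, 2, 10, 8, 6, 7, 11, 3, 5, 4]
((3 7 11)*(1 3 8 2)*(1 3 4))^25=((1 4)(2 3 7 11 8))^25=(11)(1 4)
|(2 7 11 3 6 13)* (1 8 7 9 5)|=10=|(1 8 7 11 3 6 13 2 9 5)|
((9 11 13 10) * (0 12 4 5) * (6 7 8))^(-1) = ((0 12 4 5)(6 7 8)(9 11 13 10))^(-1) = (0 5 4 12)(6 8 7)(9 10 13 11)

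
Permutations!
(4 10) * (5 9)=[0, 1, 2, 3, 10, 9, 6, 7, 8, 5, 4]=(4 10)(5 9)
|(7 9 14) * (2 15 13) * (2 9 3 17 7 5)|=6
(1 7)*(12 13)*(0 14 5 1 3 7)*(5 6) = [14, 0, 2, 7, 4, 1, 5, 3, 8, 9, 10, 11, 13, 12, 6] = (0 14 6 5 1)(3 7)(12 13)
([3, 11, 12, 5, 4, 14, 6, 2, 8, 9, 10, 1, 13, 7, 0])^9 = [3, 11, 12, 5, 4, 14, 6, 2, 8, 9, 10, 1, 13, 7, 0]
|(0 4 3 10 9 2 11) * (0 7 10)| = 15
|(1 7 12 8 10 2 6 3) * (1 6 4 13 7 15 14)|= 42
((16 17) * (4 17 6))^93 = ((4 17 16 6))^93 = (4 17 16 6)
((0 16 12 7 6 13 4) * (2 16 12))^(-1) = (0 4 13 6 7 12)(2 16)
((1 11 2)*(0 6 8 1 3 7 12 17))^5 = (0 2)(1 12)(3 6)(7 8)(11 17)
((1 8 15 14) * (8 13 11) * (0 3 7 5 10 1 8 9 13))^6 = ((0 3 7 5 10 1)(8 15 14)(9 13 11))^6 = (15)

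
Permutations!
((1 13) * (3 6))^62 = (13)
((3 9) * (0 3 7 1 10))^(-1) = ((0 3 9 7 1 10))^(-1) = (0 10 1 7 9 3)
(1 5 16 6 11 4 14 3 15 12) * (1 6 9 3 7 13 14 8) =(1 5 16 9 3 15 12 6 11 4 8)(7 13 14) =[0, 5, 2, 15, 8, 16, 11, 13, 1, 3, 10, 4, 6, 14, 7, 12, 9]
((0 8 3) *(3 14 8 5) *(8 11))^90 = ((0 5 3)(8 14 11))^90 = (14)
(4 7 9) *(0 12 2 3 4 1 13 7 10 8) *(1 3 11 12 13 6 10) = (0 13 7 9 3 4 1 6 10 8)(2 11 12) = [13, 6, 11, 4, 1, 5, 10, 9, 0, 3, 8, 12, 2, 7]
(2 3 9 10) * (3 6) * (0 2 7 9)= [2, 1, 6, 0, 4, 5, 3, 9, 8, 10, 7]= (0 2 6 3)(7 9 10)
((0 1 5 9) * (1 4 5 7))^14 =(0 5)(4 9)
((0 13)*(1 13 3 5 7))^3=(0 7)(1 3)(5 13)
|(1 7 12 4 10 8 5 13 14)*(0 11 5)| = |(0 11 5 13 14 1 7 12 4 10 8)| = 11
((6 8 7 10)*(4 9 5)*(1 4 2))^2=(1 9 2 4 5)(6 7)(8 10)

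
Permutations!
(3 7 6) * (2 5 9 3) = (2 5 9 3 7 6) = [0, 1, 5, 7, 4, 9, 2, 6, 8, 3]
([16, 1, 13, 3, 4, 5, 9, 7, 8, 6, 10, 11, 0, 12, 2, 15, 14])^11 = (0 12 13 2 14 16)(6 9)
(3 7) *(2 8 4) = (2 8 4)(3 7) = [0, 1, 8, 7, 2, 5, 6, 3, 4]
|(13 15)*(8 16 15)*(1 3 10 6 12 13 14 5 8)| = 30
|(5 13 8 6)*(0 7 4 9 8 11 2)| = 10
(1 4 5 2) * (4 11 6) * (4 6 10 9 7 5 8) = (1 11 10 9 7 5 2)(4 8) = [0, 11, 1, 3, 8, 2, 6, 5, 4, 7, 9, 10]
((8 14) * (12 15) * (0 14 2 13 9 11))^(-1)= (0 11 9 13 2 8 14)(12 15)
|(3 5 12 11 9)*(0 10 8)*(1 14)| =30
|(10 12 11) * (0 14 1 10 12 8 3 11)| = 8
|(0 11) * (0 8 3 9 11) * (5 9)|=5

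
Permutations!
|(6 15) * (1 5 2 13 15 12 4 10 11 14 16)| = |(1 5 2 13 15 6 12 4 10 11 14 16)| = 12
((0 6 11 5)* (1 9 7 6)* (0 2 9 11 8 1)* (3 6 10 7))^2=(1 5 9 6)(2 3 8 11)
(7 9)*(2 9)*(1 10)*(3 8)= (1 10)(2 9 7)(3 8)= [0, 10, 9, 8, 4, 5, 6, 2, 3, 7, 1]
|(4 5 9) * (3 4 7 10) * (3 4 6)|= 10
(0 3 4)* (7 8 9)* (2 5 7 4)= (0 3 2 5 7 8 9 4)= [3, 1, 5, 2, 0, 7, 6, 8, 9, 4]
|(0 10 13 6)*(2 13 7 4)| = |(0 10 7 4 2 13 6)| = 7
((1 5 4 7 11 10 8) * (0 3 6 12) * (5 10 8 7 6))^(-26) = (0 6 5)(1 8 11 7 10)(3 12 4)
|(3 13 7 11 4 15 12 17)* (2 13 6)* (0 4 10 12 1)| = |(0 4 15 1)(2 13 7 11 10 12 17 3 6)| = 36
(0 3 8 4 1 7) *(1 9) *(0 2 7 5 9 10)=(0 3 8 4 10)(1 5 9)(2 7)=[3, 5, 7, 8, 10, 9, 6, 2, 4, 1, 0]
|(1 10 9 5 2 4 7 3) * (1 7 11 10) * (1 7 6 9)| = 10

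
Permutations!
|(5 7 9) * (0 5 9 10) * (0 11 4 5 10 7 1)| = 6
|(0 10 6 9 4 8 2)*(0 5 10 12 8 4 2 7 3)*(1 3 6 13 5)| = |(0 12 8 7 6 9 2 1 3)(5 10 13)| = 9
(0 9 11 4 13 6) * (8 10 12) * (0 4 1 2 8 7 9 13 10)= (0 13 6 4 10 12 7 9 11 1 2 8)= [13, 2, 8, 3, 10, 5, 4, 9, 0, 11, 12, 1, 7, 6]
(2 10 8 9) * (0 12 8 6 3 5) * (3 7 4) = (0 12 8 9 2 10 6 7 4 3 5) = [12, 1, 10, 5, 3, 0, 7, 4, 9, 2, 6, 11, 8]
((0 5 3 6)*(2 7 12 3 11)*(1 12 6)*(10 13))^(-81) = (0 2)(5 7)(6 11)(10 13)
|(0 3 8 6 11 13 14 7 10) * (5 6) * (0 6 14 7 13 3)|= |(3 8 5 14 13 7 10 6 11)|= 9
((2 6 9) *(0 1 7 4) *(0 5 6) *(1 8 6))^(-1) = ((0 8 6 9 2)(1 7 4 5))^(-1) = (0 2 9 6 8)(1 5 4 7)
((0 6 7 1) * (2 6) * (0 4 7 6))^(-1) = (0 2)(1 7 4)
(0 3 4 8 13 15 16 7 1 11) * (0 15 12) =(0 3 4 8 13 12)(1 11 15 16 7) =[3, 11, 2, 4, 8, 5, 6, 1, 13, 9, 10, 15, 0, 12, 14, 16, 7]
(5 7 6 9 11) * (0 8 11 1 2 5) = (0 8 11)(1 2 5 7 6 9) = [8, 2, 5, 3, 4, 7, 9, 6, 11, 1, 10, 0]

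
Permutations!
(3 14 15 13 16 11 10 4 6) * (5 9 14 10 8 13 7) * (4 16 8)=(3 10 16 11 4 6)(5 9 14 15 7)(8 13)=[0, 1, 2, 10, 6, 9, 3, 5, 13, 14, 16, 4, 12, 8, 15, 7, 11]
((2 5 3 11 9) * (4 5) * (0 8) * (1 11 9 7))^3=((0 8)(1 11 7)(2 4 5 3 9))^3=(11)(0 8)(2 3 4 9 5)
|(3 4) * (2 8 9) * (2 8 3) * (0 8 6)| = 12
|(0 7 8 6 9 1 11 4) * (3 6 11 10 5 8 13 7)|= |(0 3 6 9 1 10 5 8 11 4)(7 13)|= 10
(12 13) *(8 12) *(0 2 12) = (0 2 12 13 8) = [2, 1, 12, 3, 4, 5, 6, 7, 0, 9, 10, 11, 13, 8]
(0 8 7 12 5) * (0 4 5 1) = (0 8 7 12 1)(4 5) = [8, 0, 2, 3, 5, 4, 6, 12, 7, 9, 10, 11, 1]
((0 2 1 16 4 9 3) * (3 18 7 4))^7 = ((0 2 1 16 3)(4 9 18 7))^7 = (0 1 3 2 16)(4 7 18 9)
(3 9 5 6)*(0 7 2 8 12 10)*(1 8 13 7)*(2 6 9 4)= [1, 8, 13, 4, 2, 9, 3, 6, 12, 5, 0, 11, 10, 7]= (0 1 8 12 10)(2 13 7 6 3 4)(5 9)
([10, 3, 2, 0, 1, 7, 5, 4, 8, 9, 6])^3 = (0 5 1 10 7 3 6 4)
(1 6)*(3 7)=[0, 6, 2, 7, 4, 5, 1, 3]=(1 6)(3 7)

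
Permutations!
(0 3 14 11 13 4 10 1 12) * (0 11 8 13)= (0 3 14 8 13 4 10 1 12 11)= [3, 12, 2, 14, 10, 5, 6, 7, 13, 9, 1, 0, 11, 4, 8]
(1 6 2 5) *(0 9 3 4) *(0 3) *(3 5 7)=(0 9)(1 6 2 7 3 4 5)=[9, 6, 7, 4, 5, 1, 2, 3, 8, 0]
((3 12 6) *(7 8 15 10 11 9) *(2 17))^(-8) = (17)(3 12 6)(7 11 15)(8 9 10)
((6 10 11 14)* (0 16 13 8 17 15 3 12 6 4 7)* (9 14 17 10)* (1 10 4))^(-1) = ((0 16 13 8 4 7)(1 10 11 17 15 3 12 6 9 14))^(-1) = (0 7 4 8 13 16)(1 14 9 6 12 3 15 17 11 10)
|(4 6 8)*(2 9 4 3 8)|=4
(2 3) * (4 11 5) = [0, 1, 3, 2, 11, 4, 6, 7, 8, 9, 10, 5] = (2 3)(4 11 5)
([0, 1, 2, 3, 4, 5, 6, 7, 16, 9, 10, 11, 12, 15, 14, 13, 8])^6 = (16)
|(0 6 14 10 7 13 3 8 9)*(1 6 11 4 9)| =8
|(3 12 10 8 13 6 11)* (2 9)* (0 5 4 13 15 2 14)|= 14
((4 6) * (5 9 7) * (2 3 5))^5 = (9)(4 6)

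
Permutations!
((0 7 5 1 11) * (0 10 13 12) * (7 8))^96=(0 10 5)(1 8 13)(7 12 11)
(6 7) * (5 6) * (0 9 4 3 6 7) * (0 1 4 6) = [9, 4, 2, 0, 3, 7, 1, 5, 8, 6] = (0 9 6 1 4 3)(5 7)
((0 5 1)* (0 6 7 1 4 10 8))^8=(0 10 5 8 4)(1 7 6)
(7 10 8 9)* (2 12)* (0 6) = (0 6)(2 12)(7 10 8 9) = [6, 1, 12, 3, 4, 5, 0, 10, 9, 7, 8, 11, 2]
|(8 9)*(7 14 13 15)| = 4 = |(7 14 13 15)(8 9)|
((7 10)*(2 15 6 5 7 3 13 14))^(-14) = (2 7 14 5 13 6 3 15 10)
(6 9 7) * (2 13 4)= [0, 1, 13, 3, 2, 5, 9, 6, 8, 7, 10, 11, 12, 4]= (2 13 4)(6 9 7)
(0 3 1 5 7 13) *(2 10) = (0 3 1 5 7 13)(2 10) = [3, 5, 10, 1, 4, 7, 6, 13, 8, 9, 2, 11, 12, 0]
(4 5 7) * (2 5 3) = (2 5 7 4 3) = [0, 1, 5, 2, 3, 7, 6, 4]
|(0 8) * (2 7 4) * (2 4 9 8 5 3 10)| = |(0 5 3 10 2 7 9 8)| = 8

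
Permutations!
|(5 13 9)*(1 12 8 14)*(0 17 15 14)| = 21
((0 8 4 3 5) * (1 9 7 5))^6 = ((0 8 4 3 1 9 7 5))^6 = (0 7 1 4)(3 8 5 9)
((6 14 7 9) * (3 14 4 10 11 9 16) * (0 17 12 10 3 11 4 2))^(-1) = ((0 17 12 10 4 3 14 7 16 11 9 6 2))^(-1) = (0 2 6 9 11 16 7 14 3 4 10 12 17)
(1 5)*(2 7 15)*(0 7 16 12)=(0 7 15 2 16 12)(1 5)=[7, 5, 16, 3, 4, 1, 6, 15, 8, 9, 10, 11, 0, 13, 14, 2, 12]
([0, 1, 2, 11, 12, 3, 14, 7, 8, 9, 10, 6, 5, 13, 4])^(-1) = [0, 1, 2, 5, 14, 12, 11, 7, 8, 9, 10, 3, 4, 13, 6]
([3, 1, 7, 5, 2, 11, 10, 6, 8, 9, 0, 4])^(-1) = [10, 1, 4, 0, 11, 3, 7, 2, 8, 9, 6, 5]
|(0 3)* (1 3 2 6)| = 5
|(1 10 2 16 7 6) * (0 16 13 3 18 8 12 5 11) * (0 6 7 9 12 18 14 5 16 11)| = 30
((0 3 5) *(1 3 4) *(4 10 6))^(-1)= ((0 10 6 4 1 3 5))^(-1)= (0 5 3 1 4 6 10)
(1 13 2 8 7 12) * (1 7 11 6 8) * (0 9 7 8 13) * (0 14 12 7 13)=(0 9 13 2 1 14 12 8 11 6)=[9, 14, 1, 3, 4, 5, 0, 7, 11, 13, 10, 6, 8, 2, 12]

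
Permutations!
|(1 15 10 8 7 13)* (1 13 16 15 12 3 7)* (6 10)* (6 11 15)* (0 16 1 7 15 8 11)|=11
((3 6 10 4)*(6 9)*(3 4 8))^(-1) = ((3 9 6 10 8))^(-1) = (3 8 10 6 9)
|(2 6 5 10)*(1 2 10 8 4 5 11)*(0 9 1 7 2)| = 12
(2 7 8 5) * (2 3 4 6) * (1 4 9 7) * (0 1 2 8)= (0 1 4 6 8 5 3 9 7)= [1, 4, 2, 9, 6, 3, 8, 0, 5, 7]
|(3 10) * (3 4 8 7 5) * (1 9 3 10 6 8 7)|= |(1 9 3 6 8)(4 7 5 10)|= 20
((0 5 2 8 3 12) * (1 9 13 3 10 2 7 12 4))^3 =(0 12 7 5)(1 3 9 4 13)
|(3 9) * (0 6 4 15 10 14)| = 6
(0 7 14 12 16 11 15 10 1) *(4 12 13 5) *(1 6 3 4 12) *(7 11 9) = (0 11 15 10 6 3 4 1)(5 12 16 9 7 14 13) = [11, 0, 2, 4, 1, 12, 3, 14, 8, 7, 6, 15, 16, 5, 13, 10, 9]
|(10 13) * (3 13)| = 3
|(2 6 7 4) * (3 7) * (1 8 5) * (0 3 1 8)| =|(0 3 7 4 2 6 1)(5 8)| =14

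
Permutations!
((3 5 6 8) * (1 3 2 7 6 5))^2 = (2 6)(7 8)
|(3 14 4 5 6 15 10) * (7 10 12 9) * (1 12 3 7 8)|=|(1 12 9 8)(3 14 4 5 6 15)(7 10)|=12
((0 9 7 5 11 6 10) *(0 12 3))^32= ((0 9 7 5 11 6 10 12 3))^32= (0 6 9 10 7 12 5 3 11)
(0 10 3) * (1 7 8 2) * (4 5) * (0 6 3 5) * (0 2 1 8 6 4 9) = (0 10 5 9)(1 7 6 3 4 2 8) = [10, 7, 8, 4, 2, 9, 3, 6, 1, 0, 5]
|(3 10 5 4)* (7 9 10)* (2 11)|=6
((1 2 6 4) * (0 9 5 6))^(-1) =(0 2 1 4 6 5 9) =((0 9 5 6 4 1 2))^(-1)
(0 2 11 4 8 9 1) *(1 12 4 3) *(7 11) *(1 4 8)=(0 2 7 11 3 4 1)(8 9 12)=[2, 0, 7, 4, 1, 5, 6, 11, 9, 12, 10, 3, 8]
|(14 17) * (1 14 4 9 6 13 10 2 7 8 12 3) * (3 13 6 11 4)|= 12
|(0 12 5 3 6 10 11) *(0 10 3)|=6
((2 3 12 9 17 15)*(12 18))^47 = ((2 3 18 12 9 17 15))^47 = (2 17 12 3 15 9 18)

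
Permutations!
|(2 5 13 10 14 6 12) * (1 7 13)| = 9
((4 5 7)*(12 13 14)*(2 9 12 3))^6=(14)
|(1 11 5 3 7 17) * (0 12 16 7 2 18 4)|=12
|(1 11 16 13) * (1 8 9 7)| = |(1 11 16 13 8 9 7)| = 7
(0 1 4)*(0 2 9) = (0 1 4 2 9) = [1, 4, 9, 3, 2, 5, 6, 7, 8, 0]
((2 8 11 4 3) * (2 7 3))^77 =((2 8 11 4)(3 7))^77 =(2 8 11 4)(3 7)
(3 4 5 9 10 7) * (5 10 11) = (3 4 10 7)(5 9 11) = [0, 1, 2, 4, 10, 9, 6, 3, 8, 11, 7, 5]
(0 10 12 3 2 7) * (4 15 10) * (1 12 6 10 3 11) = [4, 12, 7, 2, 15, 5, 10, 0, 8, 9, 6, 1, 11, 13, 14, 3] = (0 4 15 3 2 7)(1 12 11)(6 10)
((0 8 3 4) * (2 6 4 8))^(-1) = ((0 2 6 4)(3 8))^(-1) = (0 4 6 2)(3 8)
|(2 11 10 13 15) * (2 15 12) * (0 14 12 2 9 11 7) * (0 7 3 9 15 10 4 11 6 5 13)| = |(0 14 12 15 10)(2 3 9 6 5 13)(4 11)| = 30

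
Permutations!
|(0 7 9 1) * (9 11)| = 5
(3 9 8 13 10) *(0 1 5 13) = (0 1 5 13 10 3 9 8) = [1, 5, 2, 9, 4, 13, 6, 7, 0, 8, 3, 11, 12, 10]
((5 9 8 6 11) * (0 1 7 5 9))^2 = (0 7)(1 5)(6 9)(8 11)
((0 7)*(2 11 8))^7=(0 7)(2 11 8)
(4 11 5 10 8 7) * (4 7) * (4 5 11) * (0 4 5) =(11)(0 4 5 10 8) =[4, 1, 2, 3, 5, 10, 6, 7, 0, 9, 8, 11]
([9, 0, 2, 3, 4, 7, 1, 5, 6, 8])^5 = [0, 1, 2, 3, 4, 7, 6, 5, 8, 9]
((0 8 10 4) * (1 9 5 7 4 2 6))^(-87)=((0 8 10 2 6 1 9 5 7 4))^(-87)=(0 2 9 4 10 1 7 8 6 5)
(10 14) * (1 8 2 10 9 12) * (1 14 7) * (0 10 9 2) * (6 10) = (0 6 10 7 1 8)(2 9 12 14) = [6, 8, 9, 3, 4, 5, 10, 1, 0, 12, 7, 11, 14, 13, 2]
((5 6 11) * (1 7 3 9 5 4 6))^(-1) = ((1 7 3 9 5)(4 6 11))^(-1) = (1 5 9 3 7)(4 11 6)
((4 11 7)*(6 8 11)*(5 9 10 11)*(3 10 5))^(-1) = ((3 10 11 7 4 6 8)(5 9))^(-1) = (3 8 6 4 7 11 10)(5 9)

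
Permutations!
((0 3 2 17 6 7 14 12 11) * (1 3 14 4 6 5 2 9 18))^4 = ((0 14 12 11)(1 3 9 18)(2 17 5)(4 6 7))^4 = (18)(2 17 5)(4 6 7)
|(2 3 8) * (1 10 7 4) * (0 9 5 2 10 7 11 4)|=|(0 9 5 2 3 8 10 11 4 1 7)|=11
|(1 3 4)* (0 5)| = |(0 5)(1 3 4)| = 6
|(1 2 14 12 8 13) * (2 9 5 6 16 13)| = |(1 9 5 6 16 13)(2 14 12 8)| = 12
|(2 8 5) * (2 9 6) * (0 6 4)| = |(0 6 2 8 5 9 4)| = 7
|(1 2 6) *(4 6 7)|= |(1 2 7 4 6)|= 5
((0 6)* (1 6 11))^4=(11)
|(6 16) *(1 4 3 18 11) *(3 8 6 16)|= |(1 4 8 6 3 18 11)|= 7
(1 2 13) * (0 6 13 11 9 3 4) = (0 6 13 1 2 11 9 3 4) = [6, 2, 11, 4, 0, 5, 13, 7, 8, 3, 10, 9, 12, 1]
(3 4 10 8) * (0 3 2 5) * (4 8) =[3, 1, 5, 8, 10, 0, 6, 7, 2, 9, 4] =(0 3 8 2 5)(4 10)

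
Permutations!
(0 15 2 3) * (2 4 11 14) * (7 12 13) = (0 15 4 11 14 2 3)(7 12 13) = [15, 1, 3, 0, 11, 5, 6, 12, 8, 9, 10, 14, 13, 7, 2, 4]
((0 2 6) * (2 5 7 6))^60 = ((0 5 7 6))^60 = (7)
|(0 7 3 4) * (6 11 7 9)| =7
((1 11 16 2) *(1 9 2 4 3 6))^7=((1 11 16 4 3 6)(2 9))^7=(1 11 16 4 3 6)(2 9)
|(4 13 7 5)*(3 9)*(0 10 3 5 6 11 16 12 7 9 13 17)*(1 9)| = |(0 10 3 13 1 9 5 4 17)(6 11 16 12 7)| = 45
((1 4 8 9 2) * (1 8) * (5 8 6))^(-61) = ((1 4)(2 6 5 8 9))^(-61) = (1 4)(2 9 8 5 6)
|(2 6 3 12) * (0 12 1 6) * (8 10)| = 6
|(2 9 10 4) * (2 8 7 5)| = 7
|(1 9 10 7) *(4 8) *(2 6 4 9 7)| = |(1 7)(2 6 4 8 9 10)| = 6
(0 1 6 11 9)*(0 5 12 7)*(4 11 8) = (0 1 6 8 4 11 9 5 12 7) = [1, 6, 2, 3, 11, 12, 8, 0, 4, 5, 10, 9, 7]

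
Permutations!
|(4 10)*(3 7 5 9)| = 4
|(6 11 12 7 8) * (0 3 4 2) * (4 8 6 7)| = |(0 3 8 7 6 11 12 4 2)| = 9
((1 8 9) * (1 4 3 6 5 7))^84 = ((1 8 9 4 3 6 5 7))^84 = (1 3)(4 7)(5 9)(6 8)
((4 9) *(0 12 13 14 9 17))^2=(0 13 9 17 12 14 4)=((0 12 13 14 9 4 17))^2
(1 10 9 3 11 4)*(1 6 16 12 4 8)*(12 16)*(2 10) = [0, 2, 10, 11, 6, 5, 12, 7, 1, 3, 9, 8, 4, 13, 14, 15, 16] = (16)(1 2 10 9 3 11 8)(4 6 12)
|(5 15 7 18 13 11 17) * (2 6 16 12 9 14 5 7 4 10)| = 10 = |(2 6 16 12 9 14 5 15 4 10)(7 18 13 11 17)|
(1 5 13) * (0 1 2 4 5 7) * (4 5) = (0 1 7)(2 5 13) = [1, 7, 5, 3, 4, 13, 6, 0, 8, 9, 10, 11, 12, 2]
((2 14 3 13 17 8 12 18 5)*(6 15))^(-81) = ((2 14 3 13 17 8 12 18 5)(6 15))^(-81) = (18)(6 15)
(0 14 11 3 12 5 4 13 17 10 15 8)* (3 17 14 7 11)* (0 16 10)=(0 7 11 17)(3 12 5 4 13 14)(8 16 10 15)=[7, 1, 2, 12, 13, 4, 6, 11, 16, 9, 15, 17, 5, 14, 3, 8, 10, 0]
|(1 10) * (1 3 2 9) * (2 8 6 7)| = 8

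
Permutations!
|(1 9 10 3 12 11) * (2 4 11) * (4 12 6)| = 14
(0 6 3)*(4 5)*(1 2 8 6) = [1, 2, 8, 0, 5, 4, 3, 7, 6] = (0 1 2 8 6 3)(4 5)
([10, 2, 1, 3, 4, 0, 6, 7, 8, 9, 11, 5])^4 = [0, 1, 2, 3, 4, 5, 6, 7, 8, 9, 10, 11]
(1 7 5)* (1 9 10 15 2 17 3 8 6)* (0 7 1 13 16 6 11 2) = (0 7 5 9 10 15)(2 17 3 8 11)(6 13 16) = [7, 1, 17, 8, 4, 9, 13, 5, 11, 10, 15, 2, 12, 16, 14, 0, 6, 3]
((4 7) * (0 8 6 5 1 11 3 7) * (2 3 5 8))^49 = ((0 2 3 7 4)(1 11 5)(6 8))^49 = (0 4 7 3 2)(1 11 5)(6 8)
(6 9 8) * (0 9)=(0 9 8 6)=[9, 1, 2, 3, 4, 5, 0, 7, 6, 8]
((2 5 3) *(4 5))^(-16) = ((2 4 5 3))^(-16) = (5)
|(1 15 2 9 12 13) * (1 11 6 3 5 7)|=|(1 15 2 9 12 13 11 6 3 5 7)|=11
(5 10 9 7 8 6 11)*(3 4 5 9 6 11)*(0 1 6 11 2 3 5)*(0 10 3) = (0 1 6 5 3 4 10 11 9 7 8 2) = [1, 6, 0, 4, 10, 3, 5, 8, 2, 7, 11, 9]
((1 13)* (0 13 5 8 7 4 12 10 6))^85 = ((0 13 1 5 8 7 4 12 10 6))^85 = (0 7)(1 12)(4 13)(5 10)(6 8)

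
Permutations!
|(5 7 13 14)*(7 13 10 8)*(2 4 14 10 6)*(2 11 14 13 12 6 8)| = |(2 4 13 10)(5 12 6 11 14)(7 8)| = 20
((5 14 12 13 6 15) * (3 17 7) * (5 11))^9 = (17)(5 12 6 11 14 13 15)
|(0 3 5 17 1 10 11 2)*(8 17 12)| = |(0 3 5 12 8 17 1 10 11 2)| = 10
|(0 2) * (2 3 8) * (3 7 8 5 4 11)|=4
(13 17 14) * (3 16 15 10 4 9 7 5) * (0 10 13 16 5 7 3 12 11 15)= (0 10 4 9 3 5 12 11 15 13 17 14 16)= [10, 1, 2, 5, 9, 12, 6, 7, 8, 3, 4, 15, 11, 17, 16, 13, 0, 14]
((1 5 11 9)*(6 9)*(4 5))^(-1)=(1 9 6 11 5 4)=((1 4 5 11 6 9))^(-1)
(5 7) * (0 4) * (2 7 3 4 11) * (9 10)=(0 11 2 7 5 3 4)(9 10)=[11, 1, 7, 4, 0, 3, 6, 5, 8, 10, 9, 2]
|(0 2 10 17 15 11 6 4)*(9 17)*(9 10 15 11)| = 8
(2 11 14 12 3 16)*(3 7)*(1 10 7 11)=(1 10 7 3 16 2)(11 14 12)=[0, 10, 1, 16, 4, 5, 6, 3, 8, 9, 7, 14, 11, 13, 12, 15, 2]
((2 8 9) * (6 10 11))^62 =(2 9 8)(6 11 10)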